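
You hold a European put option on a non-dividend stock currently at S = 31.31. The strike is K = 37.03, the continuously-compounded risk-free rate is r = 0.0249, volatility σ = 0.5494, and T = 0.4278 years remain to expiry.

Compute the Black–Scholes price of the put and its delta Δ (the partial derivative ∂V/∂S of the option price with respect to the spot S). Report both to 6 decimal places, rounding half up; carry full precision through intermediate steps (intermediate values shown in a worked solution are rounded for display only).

σ√T = 0.5494·√0.4278 = 0.359343
d₁ = (ln(S/K) + (r+σ²/2)T) / (σ√T) = (ln(31.31/37.03) + (0.0249+0.5494²/2)·0.4278) / 0.359343 = (-0.167791 + 0.075216) / 0.359343 = -0.257623
d₂ = d₁ − σ√T = -0.257623 − 0.359343 = -0.616966
e^{−rT} = e^{−0.0249·0.4278} = 0.989404
N(−d₁) = 0.601651,  N(−d₂) = 0.731371
Put price V = K·e^{−rT}·N(−d₂) − S·N(−d₁) = 26.795723 − 18.837695 = 7.958028
Δ = −N(−d₁) = -0.601651

price = 7.958028
Δ = -0.601651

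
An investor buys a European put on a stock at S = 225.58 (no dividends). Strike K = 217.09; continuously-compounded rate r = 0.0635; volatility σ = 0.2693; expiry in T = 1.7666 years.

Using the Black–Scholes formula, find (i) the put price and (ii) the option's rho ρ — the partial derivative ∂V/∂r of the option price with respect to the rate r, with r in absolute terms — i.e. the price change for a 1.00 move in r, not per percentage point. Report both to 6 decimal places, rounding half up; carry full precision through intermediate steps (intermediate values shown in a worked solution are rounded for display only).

price = 16.602412
ρ = -138.681911

σ√T = 0.2693·√1.7666 = 0.357936
d₁ = (ln(S/K) + (r+σ²/2)T) / (σ√T) = (ln(225.58/217.09) + (0.0635+0.2693²/2)·1.7666) / 0.357936 = (0.038363 + 0.176238) / 0.357936 = 0.599551
d₂ = d₁ − σ√T = 0.599551 − 0.357936 = 0.241615
e^{−rT} = e^{−0.0635·1.7666} = 0.893884
N(−d₁) = 0.274403,  N(−d₂) = 0.404539
Put price V = K·e^{−rT}·N(−d₂) − S·N(−d₁) = 78.502157 − 61.899745 = 16.602412
ρ = −K·T·e^{−rT}·N(−d₂) = -138.681911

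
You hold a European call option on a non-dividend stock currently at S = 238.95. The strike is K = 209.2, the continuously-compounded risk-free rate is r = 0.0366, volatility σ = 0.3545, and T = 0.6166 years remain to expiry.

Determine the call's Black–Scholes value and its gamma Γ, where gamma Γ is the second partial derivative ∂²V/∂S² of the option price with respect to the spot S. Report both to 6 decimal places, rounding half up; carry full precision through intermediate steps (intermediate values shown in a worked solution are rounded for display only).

price = 45.455988
Γ = 0.004701

σ√T = 0.3545·√0.6166 = 0.278367
d₁ = (ln(S/K) + (r+σ²/2)T) / (σ√T) = (ln(238.95/209.2) + (0.0366+0.3545²/2)·0.6166) / 0.278367 = (0.132964 + 0.061312) / 0.278367 = 0.697910
d₂ = d₁ − σ√T = 0.697910 − 0.278367 = 0.419543
e^{−rT} = e^{−0.0366·0.6166} = 0.977685
N(d₁) = 0.757383,  N(d₂) = 0.662590
Call price V = S·N(d₁) − K·e^{−rT}·N(d₂) = 180.976748 − 135.520759 = 45.455988
φ(d₁) = (1/√(2π))·e^{−d₁²/2} = 0.312710
Γ = φ(d₁) / (S·σ·√T) = 0.004701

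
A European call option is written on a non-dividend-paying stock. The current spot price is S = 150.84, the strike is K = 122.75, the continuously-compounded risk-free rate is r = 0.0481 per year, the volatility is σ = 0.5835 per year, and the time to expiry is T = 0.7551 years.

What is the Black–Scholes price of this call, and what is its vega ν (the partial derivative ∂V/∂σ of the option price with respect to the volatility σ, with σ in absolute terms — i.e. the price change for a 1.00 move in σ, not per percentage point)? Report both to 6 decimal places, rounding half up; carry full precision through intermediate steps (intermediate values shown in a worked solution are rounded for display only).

σ√T = 0.5835·√0.7551 = 0.507041
d₁ = (ln(S/K) + (r+σ²/2)T) / (σ√T) = (ln(150.84/122.75) + (0.0481+0.5835²/2)·0.7551) / 0.507041 = (0.206070 + 0.164866) / 0.507041 = 0.731569
d₂ = d₁ − σ√T = 0.731569 − 0.507041 = 0.224528
e^{−rT} = e^{−0.0481·0.7551} = 0.964331
N(d₁) = 0.767784,  N(d₂) = 0.588827
Call price V = S·N(d₁) − K·e^{−rT}·N(d₂) = 115.812565 − 69.700410 = 46.112155
φ(d₁) = (1/√(2π))·e^{−d₁²/2} = 0.305277
ν = S·φ(d₁)·√T = 40.014103

price = 46.112155
ν = 40.014103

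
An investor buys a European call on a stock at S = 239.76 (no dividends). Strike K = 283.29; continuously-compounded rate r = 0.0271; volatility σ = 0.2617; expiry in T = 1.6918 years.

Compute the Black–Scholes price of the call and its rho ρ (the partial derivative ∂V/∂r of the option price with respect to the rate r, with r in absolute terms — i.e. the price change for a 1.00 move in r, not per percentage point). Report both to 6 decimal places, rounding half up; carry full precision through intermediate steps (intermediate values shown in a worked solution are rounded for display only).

price = 21.199767
ρ = 137.143015

σ√T = 0.2617·√1.6918 = 0.340391
d₁ = (ln(S/K) + (r+σ²/2)T) / (σ√T) = (ln(239.76/283.29) + (0.0271+0.2617²/2)·1.6918) / 0.340391 = (-0.166833 + 0.103781) / 0.340391 = -0.185234
d₂ = d₁ − σ√T = -0.185234 − 0.340391 = -0.525625
e^{−rT} = e^{−0.0271·1.6918} = 0.955187
N(d₁) = 0.426523,  N(d₂) = 0.299575
Call price V = S·N(d₁) − K·e^{−rT}·N(d₂) = 102.263141 − 81.063373 = 21.199767
ρ = K·T·e^{−rT}·N(d₂) = 137.143015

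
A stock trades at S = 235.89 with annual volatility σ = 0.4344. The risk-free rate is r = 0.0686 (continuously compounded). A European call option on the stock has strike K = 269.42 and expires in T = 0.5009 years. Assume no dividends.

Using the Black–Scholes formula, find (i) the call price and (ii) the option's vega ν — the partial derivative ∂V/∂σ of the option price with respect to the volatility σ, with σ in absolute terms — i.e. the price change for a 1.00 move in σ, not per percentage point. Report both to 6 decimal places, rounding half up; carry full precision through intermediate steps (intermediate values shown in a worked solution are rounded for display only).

price = 19.626610
ν = 65.683027

σ√T = 0.4344·√0.5009 = 0.307444
d₁ = (ln(S/K) + (r+σ²/2)T) / (σ√T) = (ln(235.89/269.42) + (0.0686+0.4344²/2)·0.5009) / 0.307444 = (-0.132906 + 0.081622) / 0.307444 = -0.166806
d₂ = d₁ − σ√T = -0.166806 − 0.307444 = -0.474249
e^{−rT} = e^{−0.0686·0.5009} = 0.966222
N(d₁) = 0.433761,  N(d₂) = 0.317661
Call price V = S·N(d₁) − K·e^{−rT}·N(d₂) = 102.319969 − 82.693359 = 19.626610
φ(d₁) = (1/√(2π))·e^{−d₁²/2} = 0.393431
ν = S·φ(d₁)·√T = 65.683027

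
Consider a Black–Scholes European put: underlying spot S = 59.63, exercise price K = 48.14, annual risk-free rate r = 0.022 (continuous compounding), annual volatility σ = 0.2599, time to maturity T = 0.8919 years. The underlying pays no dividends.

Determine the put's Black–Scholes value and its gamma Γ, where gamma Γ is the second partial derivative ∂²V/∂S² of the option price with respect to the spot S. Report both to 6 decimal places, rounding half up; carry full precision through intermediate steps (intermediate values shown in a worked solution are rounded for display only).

σ√T = 0.2599·√0.8919 = 0.245451
d₁ = (ln(S/K) + (r+σ²/2)T) / (σ√T) = (ln(59.63/48.14) + (0.022+0.2599²/2)·0.8919) / 0.245451 = (0.214045 + 0.049745) / 0.245451 = 1.074717
d₂ = d₁ − σ√T = 1.074717 − 0.245451 = 0.829267
e^{−rT} = e^{−0.022·0.8919} = 0.980569
N(−d₁) = 0.141251,  N(−d₂) = 0.203477
Put price V = K·e^{−rT}·N(−d₂) − S·N(−d₁) = 9.605041 − 8.422775 = 1.182267
φ(d₁) = (1/√(2π))·e^{−d₁²/2} = 0.223924
Γ = φ(d₁) / (S·σ·√T) = 0.015299

price = 1.182267
Γ = 0.015299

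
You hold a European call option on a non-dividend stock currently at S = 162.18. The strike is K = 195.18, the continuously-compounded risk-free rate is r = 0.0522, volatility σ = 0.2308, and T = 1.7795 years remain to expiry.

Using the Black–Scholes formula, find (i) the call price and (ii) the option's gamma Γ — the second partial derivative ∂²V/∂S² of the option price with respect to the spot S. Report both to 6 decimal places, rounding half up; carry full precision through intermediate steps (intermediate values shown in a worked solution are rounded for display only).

σ√T = 0.2308·√1.7795 = 0.307882
d₁ = (ln(S/K) + (r+σ²/2)T) / (σ√T) = (ln(162.18/195.18) + (0.0522+0.2308²/2)·1.7795) / 0.307882 = (-0.185215 + 0.140286) / 0.307882 = -0.145931
d₂ = d₁ − σ√T = -0.145931 − 0.307882 = -0.453814
e^{−rT} = e^{−0.0522·1.7795} = 0.911294
N(d₁) = 0.441988,  N(d₂) = 0.324981
Call price V = S·N(d₁) − K·e^{−rT}·N(d₂) = 71.681576 − 57.803255 = 13.878321
φ(d₁) = (1/√(2π))·e^{−d₁²/2} = 0.394717
Γ = φ(d₁) / (S·σ·√T) = 0.007905

price = 13.878321
Γ = 0.007905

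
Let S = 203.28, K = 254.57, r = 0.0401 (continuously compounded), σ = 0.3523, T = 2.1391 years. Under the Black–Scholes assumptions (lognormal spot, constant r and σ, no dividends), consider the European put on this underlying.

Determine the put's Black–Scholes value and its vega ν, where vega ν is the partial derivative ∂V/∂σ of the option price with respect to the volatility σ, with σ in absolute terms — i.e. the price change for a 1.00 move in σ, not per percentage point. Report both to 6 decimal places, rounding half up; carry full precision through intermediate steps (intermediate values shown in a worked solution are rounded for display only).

price = 61.169848
ν = 118.600376

σ√T = 0.3523·√2.1391 = 0.515262
d₁ = (ln(S/K) + (r+σ²/2)T) / (σ√T) = (ln(203.28/254.57) + (0.0401+0.3523²/2)·2.1391) / 0.515262 = (-0.224992 + 0.218525) / 0.515262 = -0.012549
d₂ = d₁ − σ√T = -0.012549 − 0.515262 = -0.527811
e^{−rT} = e^{−0.0401·2.1391} = 0.917798
N(−d₁) = 0.505006,  N(−d₂) = 0.701185
Put price V = K·e^{−rT}·N(−d₂) − S·N(−d₁) = 163.827518 − 102.657670 = 61.169848
φ(d₁) = (1/√(2π))·e^{−d₁²/2} = 0.398911
ν = S·φ(d₁)·√T = 118.600376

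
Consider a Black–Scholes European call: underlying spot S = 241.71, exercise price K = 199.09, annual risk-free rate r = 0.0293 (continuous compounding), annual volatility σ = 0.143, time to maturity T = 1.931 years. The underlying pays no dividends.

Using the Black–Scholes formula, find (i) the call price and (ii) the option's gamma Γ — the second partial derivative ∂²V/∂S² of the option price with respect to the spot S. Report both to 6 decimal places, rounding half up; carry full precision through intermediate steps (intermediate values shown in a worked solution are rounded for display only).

price = 55.659624
Γ = 0.003293

σ√T = 0.143·√1.931 = 0.198713
d₁ = (ln(S/K) + (r+σ²/2)T) / (σ√T) = (ln(241.71/199.09) + (0.0293+0.143²/2)·1.931) / 0.198713 = (0.193982 + 0.076322) / 0.198713 = 1.360268
d₂ = d₁ − σ√T = 1.360268 − 0.198713 = 1.161555
e^{−rT} = e^{−0.0293·1.931} = 0.944992
N(d₁) = 0.913127,  N(d₂) = 0.877292
Call price V = S·N(d₁) − K·e^{−rT}·N(d₂) = 220.712031 − 165.052407 = 55.659624
φ(d₁) = (1/√(2π))·e^{−d₁²/2} = 0.158167
Γ = φ(d₁) / (S·σ·√T) = 0.003293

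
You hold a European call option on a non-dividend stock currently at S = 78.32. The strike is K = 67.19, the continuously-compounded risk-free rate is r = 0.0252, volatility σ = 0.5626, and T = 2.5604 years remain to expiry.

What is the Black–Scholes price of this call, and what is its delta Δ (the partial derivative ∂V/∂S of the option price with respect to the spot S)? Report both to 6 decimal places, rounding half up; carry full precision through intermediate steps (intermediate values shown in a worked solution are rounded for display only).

price = 32.872648
Δ = 0.755548

σ√T = 0.5626·√2.5604 = 0.900230
d₁ = (ln(S/K) + (r+σ²/2)T) / (σ√T) = (ln(78.32/67.19) + (0.0252+0.5626²/2)·2.5604) / 0.900230 = (0.153279 + 0.469729) / 0.900230 = 0.692054
d₂ = d₁ − σ√T = 0.692054 − 0.900230 = -0.208176
e^{−rT} = e^{−0.0252·2.5604} = 0.937515
N(d₁) = 0.755548,  N(d₂) = 0.417546
Call price V = S·N(d₁) − K·e^{−rT}·N(d₂) = 59.174541 − 26.301893 = 32.872648
Δ = N(d₁) = 0.755548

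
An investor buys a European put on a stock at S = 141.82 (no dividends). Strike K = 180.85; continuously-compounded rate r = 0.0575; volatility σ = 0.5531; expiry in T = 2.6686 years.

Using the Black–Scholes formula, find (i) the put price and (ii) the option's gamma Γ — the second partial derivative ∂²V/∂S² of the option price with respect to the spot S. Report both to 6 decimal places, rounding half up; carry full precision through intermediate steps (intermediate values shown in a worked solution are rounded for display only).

σ√T = 0.5531·√2.6686 = 0.903536
d₁ = (ln(S/K) + (r+σ²/2)T) / (σ√T) = (ln(141.82/180.85) + (0.0575+0.5531²/2)·2.6686) / 0.903536 = (-0.243109 + 0.561633) / 0.903536 = 0.352530
d₂ = d₁ − σ√T = 0.352530 − 0.903536 = -0.551006
e^{−rT} = e^{−0.0575·2.6686} = 0.857748
N(−d₁) = 0.362220,  N(−d₂) = 0.709185
Put price V = K·e^{−rT}·N(−d₂) − S·N(−d₁) = 110.011481 − 51.370086 = 58.641395
φ(d₁) = (1/√(2π))·e^{−d₁²/2} = 0.374907
Γ = φ(d₁) / (S·σ·√T) = 0.002926

price = 58.641395
Γ = 0.002926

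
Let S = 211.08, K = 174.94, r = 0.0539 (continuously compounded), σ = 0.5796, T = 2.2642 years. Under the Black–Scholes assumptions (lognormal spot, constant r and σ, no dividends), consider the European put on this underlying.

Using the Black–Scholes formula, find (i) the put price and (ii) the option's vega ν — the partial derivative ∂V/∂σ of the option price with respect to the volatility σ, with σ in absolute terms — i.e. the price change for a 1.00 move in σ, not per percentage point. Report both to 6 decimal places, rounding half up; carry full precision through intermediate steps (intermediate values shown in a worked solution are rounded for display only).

price = 37.156757
ν = 92.648212

σ√T = 0.5796·√2.2642 = 0.872139
d₁ = (ln(S/K) + (r+σ²/2)T) / (σ√T) = (ln(211.08/174.94) + (0.0539+0.5796²/2)·2.2642) / 0.872139 = (0.187794 + 0.502354) / 0.872139 = 0.791328
d₂ = d₁ − σ√T = 0.791328 − 0.872139 = -0.080811
e^{−rT} = e^{−0.0539·2.2642} = 0.885113
N(−d₁) = 0.214376,  N(−d₂) = 0.532204
Put price V = K·e^{−rT}·N(−d₂) − S·N(−d₁) = 82.407326 − 45.250569 = 37.156757
φ(d₁) = (1/√(2π))·e^{−d₁²/2} = 0.291697
ν = S·φ(d₁)·√T = 92.648212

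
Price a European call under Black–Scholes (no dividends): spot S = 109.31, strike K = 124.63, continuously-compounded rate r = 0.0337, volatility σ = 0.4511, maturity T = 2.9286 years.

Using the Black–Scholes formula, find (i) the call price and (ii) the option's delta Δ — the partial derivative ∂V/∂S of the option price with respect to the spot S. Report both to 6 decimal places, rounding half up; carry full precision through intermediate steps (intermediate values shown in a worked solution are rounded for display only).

σ√T = 0.4511·√2.9286 = 0.771974
d₁ = (ln(S/K) + (r+σ²/2)T) / (σ√T) = (ln(109.31/124.63) + (0.0337+0.4511²/2)·2.9286) / 0.771974 = (-0.131161 + 0.396666) / 0.771974 = 0.343929
d₂ = d₁ − σ√T = 0.343929 − 0.771974 = -0.428045
e^{−rT} = e^{−0.0337·2.9286} = 0.906020
N(d₁) = 0.634550,  N(d₂) = 0.334309
Call price V = S·N(d₁) − K·e^{−rT}·N(d₂) = 69.362687 − 37.749280 = 31.613408
Δ = N(d₁) = 0.634550

price = 31.613408
Δ = 0.634550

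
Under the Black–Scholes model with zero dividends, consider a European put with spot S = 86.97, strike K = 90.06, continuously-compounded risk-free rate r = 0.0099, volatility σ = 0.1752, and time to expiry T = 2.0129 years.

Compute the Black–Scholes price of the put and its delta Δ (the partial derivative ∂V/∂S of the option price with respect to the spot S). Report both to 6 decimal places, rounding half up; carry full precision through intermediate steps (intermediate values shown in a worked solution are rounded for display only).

σ√T = 0.1752·√2.0129 = 0.248568
d₁ = (ln(S/K) + (r+σ²/2)T) / (σ√T) = (ln(86.97/90.06) + (0.0099+0.1752²/2)·2.0129) / 0.248568 = (-0.034913 + 0.050821) / 0.248568 = 0.063998
d₂ = d₁ − σ√T = 0.063998 − 0.248568 = -0.184570
e^{−rT} = e^{−0.0099·2.0129} = 0.980270
N(−d₁) = 0.474486,  N(−d₂) = 0.573217
Put price V = K·e^{−rT}·N(−d₂) − S·N(−d₁) = 50.605345 − 41.266040 = 9.339305
Δ = −N(−d₁) = -0.474486

price = 9.339305
Δ = -0.474486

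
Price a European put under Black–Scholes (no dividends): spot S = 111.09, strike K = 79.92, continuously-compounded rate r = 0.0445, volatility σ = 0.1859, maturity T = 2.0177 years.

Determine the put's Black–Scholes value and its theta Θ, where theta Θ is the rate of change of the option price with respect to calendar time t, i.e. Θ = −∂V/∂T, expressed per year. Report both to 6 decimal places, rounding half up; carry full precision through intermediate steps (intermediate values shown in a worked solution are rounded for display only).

σ√T = 0.1859·√2.0177 = 0.264063
d₁ = (ln(S/K) + (r+σ²/2)T) / (σ√T) = (ln(111.09/79.92) + (0.0445+0.1859²/2)·2.0177) / 0.264063 = (0.329315 + 0.124652) / 0.264063 = 1.719161
d₂ = d₁ − σ√T = 1.719161 − 0.264063 = 1.455098
e^{−rT} = e^{−0.0445·2.0177} = 0.914125
N(−d₁) = 0.042793,  N(−d₂) = 0.072821
Put price V = K·e^{−rT}·N(−d₂) − S·N(−d₁) = 5.320085 − 4.753826 = 0.566259
φ(d₁) = (1/√(2π))·e^{−d₁²/2} = 0.091018
Θ = −S·φ(d₁)·σ/(2√T) + r·K·e^{−rT}·N(−d₂) = −0.661644 + 0.236744 = -0.424900

price = 0.566259
Θ = -0.424900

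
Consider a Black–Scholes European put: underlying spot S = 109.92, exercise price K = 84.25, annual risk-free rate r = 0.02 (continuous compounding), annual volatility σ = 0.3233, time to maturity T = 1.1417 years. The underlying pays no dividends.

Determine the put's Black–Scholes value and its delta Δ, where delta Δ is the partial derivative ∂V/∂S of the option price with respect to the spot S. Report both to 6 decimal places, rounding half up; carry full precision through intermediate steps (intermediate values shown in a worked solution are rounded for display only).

price = 3.673177
Δ = -0.156551

σ√T = 0.3233·√1.1417 = 0.345447
d₁ = (ln(S/K) + (r+σ²/2)T) / (σ√T) = (ln(109.92/84.25) + (0.02+0.3233²/2)·1.1417) / 0.345447 = (0.265964 + 0.082501) / 0.345447 = 1.008736
d₂ = d₁ − σ√T = 1.008736 − 0.345447 = 0.663289
e^{−rT} = e^{−0.02·1.1417} = 0.977425
N(−d₁) = 0.156551,  N(−d₂) = 0.253573
Put price V = K·e^{−rT}·N(−d₂) − S·N(−d₁) = 20.881214 − 17.208038 = 3.673177
Δ = −N(−d₁) = -0.156551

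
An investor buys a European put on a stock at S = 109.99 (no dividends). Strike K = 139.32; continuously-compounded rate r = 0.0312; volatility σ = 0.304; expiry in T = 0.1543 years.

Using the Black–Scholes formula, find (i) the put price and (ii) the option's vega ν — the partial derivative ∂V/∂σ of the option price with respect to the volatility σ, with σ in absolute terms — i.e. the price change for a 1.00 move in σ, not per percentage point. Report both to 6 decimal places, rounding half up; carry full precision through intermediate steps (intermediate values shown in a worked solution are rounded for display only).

σ√T = 0.304·√0.1543 = 0.119414
d₁ = (ln(S/K) + (r+σ²/2)T) / (σ√T) = (ln(109.99/139.32) + (0.0312+0.304²/2)·0.1543) / 0.119414 = (-0.236384 + 0.011944) / 0.119414 = -1.879505
d₂ = d₁ − σ√T = -1.879505 − 0.119414 = -1.998920
e^{−rT} = e^{−0.0312·0.1543} = 0.995197
N(−d₁) = 0.969912,  N(−d₂) = 0.977191
Put price V = K·e^{−rT}·N(−d₂) − S·N(−d₁) = 135.488482 − 106.680648 = 28.807834
φ(d₁) = (1/√(2π))·e^{−d₁²/2} = 0.068207
ν = S·φ(d₁)·√T = 2.946896

price = 28.807834
ν = 2.946896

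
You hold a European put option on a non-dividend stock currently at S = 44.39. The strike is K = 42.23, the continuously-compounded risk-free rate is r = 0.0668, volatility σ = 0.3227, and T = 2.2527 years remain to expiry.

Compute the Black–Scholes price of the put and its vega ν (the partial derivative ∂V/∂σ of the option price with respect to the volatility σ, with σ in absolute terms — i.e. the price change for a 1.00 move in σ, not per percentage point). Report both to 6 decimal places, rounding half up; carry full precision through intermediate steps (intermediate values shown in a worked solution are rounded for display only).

price = 4.329371
ν = 21.435926

σ√T = 0.3227·√2.2527 = 0.484340
d₁ = (ln(S/K) + (r+σ²/2)T) / (σ√T) = (ln(44.39/42.23) + (0.0668+0.3227²/2)·2.2527) / 0.484340 = (0.049883 + 0.267773) / 0.484340 = 0.655854
d₂ = d₁ − σ√T = 0.655854 − 0.484340 = 0.171514
e^{−rT} = e^{−0.0668·2.2527} = 0.860295
N(−d₁) = 0.255959,  N(−d₂) = 0.431910
Put price V = K·e^{−rT}·N(−d₂) − S·N(−d₁) = 15.691395 − 11.362023 = 4.329371
φ(d₁) = (1/√(2π))·e^{−d₁²/2} = 0.321740
ν = S·φ(d₁)·√T = 21.435926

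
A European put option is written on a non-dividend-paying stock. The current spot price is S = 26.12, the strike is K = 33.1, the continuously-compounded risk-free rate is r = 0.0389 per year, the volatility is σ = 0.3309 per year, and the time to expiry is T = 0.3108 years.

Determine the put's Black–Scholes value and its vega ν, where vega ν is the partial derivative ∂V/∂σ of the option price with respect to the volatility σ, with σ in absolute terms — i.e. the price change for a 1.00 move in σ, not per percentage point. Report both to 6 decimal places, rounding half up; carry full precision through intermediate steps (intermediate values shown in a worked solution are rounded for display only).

price = 6.872701
ν = 3.081681

σ√T = 0.3309·√0.3108 = 0.184475
d₁ = (ln(S/K) + (r+σ²/2)T) / (σ√T) = (ln(26.12/33.1) + (0.0389+0.3309²/2)·0.3108) / 0.184475 = (-0.236832 + 0.029106) / 0.184475 = -1.126041
d₂ = d₁ − σ√T = -1.126041 − 0.184475 = -1.310516
e^{−rT} = e^{−0.0389·0.3108} = 0.987983
N(−d₁) = 0.869926,  N(−d₂) = 0.904989
Put price V = K·e^{−rT}·N(−d₂) − S·N(−d₁) = 29.595168 − 22.722467 = 6.872701
φ(d₁) = (1/√(2π))·e^{−d₁²/2} = 0.211628
ν = S·φ(d₁)·√T = 3.081681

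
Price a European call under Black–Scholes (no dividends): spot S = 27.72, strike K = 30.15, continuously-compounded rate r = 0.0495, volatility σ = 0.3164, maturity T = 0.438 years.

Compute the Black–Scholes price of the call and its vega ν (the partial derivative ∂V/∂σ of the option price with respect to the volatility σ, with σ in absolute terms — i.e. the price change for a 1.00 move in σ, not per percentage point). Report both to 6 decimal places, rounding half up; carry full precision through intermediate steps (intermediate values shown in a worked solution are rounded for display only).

σ√T = 0.3164·√0.438 = 0.209398
d₁ = (ln(S/K) + (r+σ²/2)T) / (σ√T) = (ln(27.72/30.15) + (0.0495+0.3164²/2)·0.438) / 0.209398 = (-0.084031 + 0.043605) / 0.209398 = -0.193057
d₂ = d₁ − σ√T = -0.193057 − 0.209398 = -0.402456
e^{−rT} = e^{−0.0495·0.438} = 0.978552
N(d₁) = 0.423457,  N(d₂) = 0.343674
Call price V = S·N(d₁) − K·e^{−rT}·N(d₂) = 11.738230 − 10.139546 = 1.598685
φ(d₁) = (1/√(2π))·e^{−d₁²/2} = 0.391577
ν = S·φ(d₁)·√T = 7.183681

price = 1.598685
ν = 7.183681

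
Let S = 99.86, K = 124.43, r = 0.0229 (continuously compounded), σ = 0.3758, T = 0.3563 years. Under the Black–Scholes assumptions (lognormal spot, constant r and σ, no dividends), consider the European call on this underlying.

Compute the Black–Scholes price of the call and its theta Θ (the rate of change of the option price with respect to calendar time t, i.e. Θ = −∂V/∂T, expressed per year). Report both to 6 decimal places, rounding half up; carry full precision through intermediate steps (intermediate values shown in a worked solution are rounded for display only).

price = 2.295556
Θ = -9.281846

σ√T = 0.3758·√0.3563 = 0.224318
d₁ = (ln(S/K) + (r+σ²/2)T) / (σ√T) = (ln(99.86/124.43) + (0.0229+0.3758²/2)·0.3563) / 0.224318 = (-0.219974 + 0.033319) / 0.224318 = -0.832101
d₂ = d₁ − σ√T = -0.832101 − 0.224318 = -1.056419
e^{−rT} = e^{−0.0229·0.3563} = 0.991874
N(d₁) = 0.202676,  N(d₂) = 0.145388
Call price V = S·N(d₁) − K·e^{−rT}·N(d₂) = 20.239221 − 17.943665 = 2.295556
φ(d₁) = (1/√(2π))·e^{−d₁²/2} = 0.282201
Θ = −S·φ(d₁)·σ/(2√T) − r·K·e^{−rT}·N(d₂) = −8.870936 − 0.410910 = -9.281846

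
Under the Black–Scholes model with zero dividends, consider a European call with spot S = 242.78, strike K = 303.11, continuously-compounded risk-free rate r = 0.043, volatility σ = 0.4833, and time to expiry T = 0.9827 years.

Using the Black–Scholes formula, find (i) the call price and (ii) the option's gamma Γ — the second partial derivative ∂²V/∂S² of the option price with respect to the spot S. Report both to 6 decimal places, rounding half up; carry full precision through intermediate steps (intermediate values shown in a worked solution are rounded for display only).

σ√T = 0.4833·√0.9827 = 0.479101
d₁ = (ln(S/K) + (r+σ²/2)T) / (σ√T) = (ln(242.78/303.11) + (0.043+0.4833²/2)·0.9827) / 0.479101 = (-0.221940 + 0.157025) / 0.479101 = -0.135493
d₂ = d₁ − σ√T = -0.135493 − 0.479101 = -0.614595
e^{−rT} = e^{−0.043·0.9827} = 0.958624
N(d₁) = 0.446111,  N(d₂) = 0.269411
Call price V = S·N(d₁) − K·e^{−rT}·N(d₂) = 108.306812 − 78.282454 = 30.024358
φ(d₁) = (1/√(2π))·e^{−d₁²/2} = 0.395297
Γ = φ(d₁) / (S·σ·√T) = 0.003398

price = 30.024358
Γ = 0.003398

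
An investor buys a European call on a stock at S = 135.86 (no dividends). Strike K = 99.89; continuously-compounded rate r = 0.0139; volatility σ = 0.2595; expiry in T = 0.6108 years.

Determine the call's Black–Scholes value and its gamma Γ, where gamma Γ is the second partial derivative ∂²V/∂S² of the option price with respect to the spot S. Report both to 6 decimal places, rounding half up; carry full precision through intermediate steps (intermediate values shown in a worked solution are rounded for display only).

σ√T = 0.2595·√0.6108 = 0.202809
d₁ = (ln(S/K) + (r+σ²/2)T) / (σ√T) = (ln(135.86/99.89) + (0.0139+0.2595²/2)·0.6108) / 0.202809 = (0.307555 + 0.029056) / 0.202809 = 1.659746
d₂ = d₁ − σ√T = 1.659746 − 0.202809 = 1.456937
e^{−rT} = e^{−0.0139·0.6108} = 0.991546
N(d₁) = 0.951517,  N(d₂) = 0.927433
Call price V = S·N(d₁) − K·e^{−rT}·N(d₂) = 129.273132 − 91.858092 = 37.415040
φ(d₁) = (1/√(2π))·e^{−d₁²/2} = 0.100629
Γ = φ(d₁) / (S·σ·√T) = 0.003652

price = 37.415040
Γ = 0.003652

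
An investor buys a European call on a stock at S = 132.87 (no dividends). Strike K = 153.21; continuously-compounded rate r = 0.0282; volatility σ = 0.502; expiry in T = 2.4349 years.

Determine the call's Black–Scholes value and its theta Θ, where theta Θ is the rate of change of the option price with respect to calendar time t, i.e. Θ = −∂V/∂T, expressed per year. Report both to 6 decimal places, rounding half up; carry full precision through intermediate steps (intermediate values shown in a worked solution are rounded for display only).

price = 37.124856
Θ = -9.422185

σ√T = 0.502·√2.4349 = 0.783329
d₁ = (ln(S/K) + (r+σ²/2)T) / (σ√T) = (ln(132.87/153.21) + (0.0282+0.502²/2)·2.4349) / 0.783329 = (-0.142438 + 0.375466) / 0.783329 = 0.297484
d₂ = d₁ − σ√T = 0.297484 − 0.783329 = -0.485845
e^{−rT} = e^{−0.0282·2.4349} = 0.933640
N(d₁) = 0.616952,  N(d₂) = 0.313539
Call price V = S·N(d₁) − K·e^{−rT}·N(d₂) = 81.974360 − 44.849504 = 37.124856
φ(d₁) = (1/√(2π))·e^{−d₁²/2} = 0.381675
Θ = −S·φ(d₁)·σ/(2√T) − r·K·e^{−rT}·N(d₂) = −8.157429 − 1.264756 = -9.422185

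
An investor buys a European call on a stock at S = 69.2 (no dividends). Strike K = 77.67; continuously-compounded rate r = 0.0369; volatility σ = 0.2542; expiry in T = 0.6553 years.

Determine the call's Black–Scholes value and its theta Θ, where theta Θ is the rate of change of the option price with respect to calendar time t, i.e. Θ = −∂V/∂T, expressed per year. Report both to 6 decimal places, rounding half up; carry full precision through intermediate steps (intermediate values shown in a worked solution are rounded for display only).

price = 3.207394
Θ = -4.907950

σ√T = 0.2542·√0.6553 = 0.205776
d₁ = (ln(S/K) + (r+σ²/2)T) / (σ√T) = (ln(69.2/77.67) + (0.0369+0.2542²/2)·0.6553) / 0.205776 = (-0.115468 + 0.045353) / 0.205776 = -0.340737
d₂ = d₁ − σ√T = -0.340737 − 0.205776 = -0.546514
e^{−rT} = e^{−0.0369·0.6553} = 0.976109
N(d₁) = 0.366651,  N(d₂) = 0.292356
Call price V = S·N(d₁) − K·e^{−rT}·N(d₂) = 25.372230 − 22.164836 = 3.207394
φ(d₁) = (1/√(2π))·e^{−d₁²/2} = 0.376443
Θ = −S·φ(d₁)·σ/(2√T) − r·K·e^{−rT}·N(d₂) = −4.090067 − 0.817882 = -4.907950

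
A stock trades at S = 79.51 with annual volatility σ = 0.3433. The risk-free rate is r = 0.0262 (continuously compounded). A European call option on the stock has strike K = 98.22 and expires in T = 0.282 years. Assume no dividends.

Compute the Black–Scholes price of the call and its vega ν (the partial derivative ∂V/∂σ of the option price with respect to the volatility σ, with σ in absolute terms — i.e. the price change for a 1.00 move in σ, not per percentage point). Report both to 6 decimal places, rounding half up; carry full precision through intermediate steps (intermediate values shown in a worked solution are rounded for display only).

price = 1.058473
ν = 9.935618

σ√T = 0.3433·√0.282 = 0.182305
d₁ = (ln(S/K) + (r+σ²/2)T) / (σ√T) = (ln(79.51/98.22) + (0.0262+0.3433²/2)·0.282) / 0.182305 = (-0.211327 + 0.024006) / 0.182305 = -1.027516
d₂ = d₁ − σ√T = -1.027516 − 0.182305 = -1.209820
e^{−rT} = e^{−0.0262·0.282} = 0.992639
N(d₁) = 0.152089,  N(d₂) = 0.113174
Call price V = S·N(d₁) − K·e^{−rT}·N(d₂) = 12.092588 − 11.034114 = 1.058473
φ(d₁) = (1/√(2π))·e^{−d₁²/2} = 0.235314
ν = S·φ(d₁)·√T = 9.935618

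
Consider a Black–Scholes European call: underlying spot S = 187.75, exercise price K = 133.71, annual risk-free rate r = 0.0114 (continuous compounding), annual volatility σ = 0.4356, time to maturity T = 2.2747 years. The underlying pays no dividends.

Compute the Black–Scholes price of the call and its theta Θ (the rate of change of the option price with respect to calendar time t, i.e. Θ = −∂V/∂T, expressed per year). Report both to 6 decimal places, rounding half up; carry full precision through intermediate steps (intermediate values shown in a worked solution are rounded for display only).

price = 75.544588
Θ = -8.190362

σ√T = 0.4356·√2.2747 = 0.656977
d₁ = (ln(S/K) + (r+σ²/2)T) / (σ√T) = (ln(187.75/133.71) + (0.0114+0.4356²/2)·2.2747) / 0.656977 = (0.339438 + 0.241741) / 0.656977 = 0.884626
d₂ = d₁ − σ√T = 0.884626 − 0.656977 = 0.227650
e^{−rT} = e^{−0.0114·2.2747} = 0.974402
N(d₁) = 0.811821,  N(d₂) = 0.590041
Call price V = S·N(d₁) − K·e^{−rT}·N(d₂) = 152.419367 − 76.874779 = 75.544588
φ(d₁) = (1/√(2π))·e^{−d₁²/2} = 0.269761
Θ = −S·φ(d₁)·σ/(2√T) − r·K·e^{−rT}·N(d₂) = −7.313989 − 0.876372 = -8.190362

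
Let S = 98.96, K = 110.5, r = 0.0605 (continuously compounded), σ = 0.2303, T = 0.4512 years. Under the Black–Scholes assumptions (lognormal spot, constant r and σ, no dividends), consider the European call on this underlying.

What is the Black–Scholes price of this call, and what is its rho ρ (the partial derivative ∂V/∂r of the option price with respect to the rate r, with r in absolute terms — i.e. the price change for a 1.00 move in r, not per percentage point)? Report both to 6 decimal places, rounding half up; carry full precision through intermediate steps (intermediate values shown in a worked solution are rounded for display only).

σ√T = 0.2303·√0.4512 = 0.154696
d₁ = (ln(S/K) + (r+σ²/2)T) / (σ√T) = (ln(98.96/110.5) + (0.0605+0.2303²/2)·0.4512) / 0.154696 = (-0.110300 + 0.039263) / 0.154696 = -0.459203
d₂ = d₁ − σ√T = -0.459203 − 0.154696 = -0.613899
e^{−rT} = e^{−0.0605·0.4512} = 0.973072
N(d₁) = 0.323044,  N(d₂) = 0.269641
Call price V = S·N(d₁) − K·e^{−rT}·N(d₂) = 31.968447 − 28.992995 = 2.975452
ρ = K·T·e^{−rT}·N(d₂) = 13.081639

price = 2.975452
ρ = 13.081639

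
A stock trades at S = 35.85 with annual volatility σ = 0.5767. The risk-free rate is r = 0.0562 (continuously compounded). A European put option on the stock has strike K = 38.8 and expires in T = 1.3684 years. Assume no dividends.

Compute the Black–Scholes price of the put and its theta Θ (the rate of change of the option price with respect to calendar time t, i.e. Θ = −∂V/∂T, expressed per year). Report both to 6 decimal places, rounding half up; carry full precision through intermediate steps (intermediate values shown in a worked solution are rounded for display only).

price = 9.517860
Θ = -2.055409

σ√T = 0.5767·√1.3684 = 0.674616
d₁ = (ln(S/K) + (r+σ²/2)T) / (σ√T) = (ln(35.85/38.8) + (0.0562+0.5767²/2)·1.3684) / 0.674616 = (-0.079077 + 0.304457) / 0.674616 = 0.334087
d₂ = d₁ − σ√T = 0.334087 − 0.674616 = -0.340528
e^{−rT} = e^{−0.0562·1.3684} = 0.925979
N(−d₁) = 0.369157,  N(−d₂) = 0.633271
Put price V = K·e^{−rT}·N(−d₂) − S·N(−d₁) = 22.752131 − 13.234272 = 9.517860
φ(d₁) = (1/√(2π))·e^{−d₁²/2} = 0.377288
Θ = −S·φ(d₁)·σ/(2√T) + r·K·e^{−rT}·N(−d₂) = −3.334079 + 1.278670 = -2.055409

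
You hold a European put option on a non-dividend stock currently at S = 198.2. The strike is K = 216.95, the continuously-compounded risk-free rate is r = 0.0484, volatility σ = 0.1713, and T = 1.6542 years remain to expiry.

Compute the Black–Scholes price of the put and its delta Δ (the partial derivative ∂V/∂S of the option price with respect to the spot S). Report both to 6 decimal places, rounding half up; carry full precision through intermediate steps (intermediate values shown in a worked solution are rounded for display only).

price = 18.523571
Δ = -0.474769

σ√T = 0.1713·√1.6542 = 0.220319
d₁ = (ln(S/K) + (r+σ²/2)T) / (σ√T) = (ln(198.2/216.95) + (0.0484+0.1713²/2)·1.6542) / 0.220319 = (-0.090390 + 0.104333) / 0.220319 = 0.063286
d₂ = d₁ − σ√T = 0.063286 − 0.220319 = -0.157032
e^{−rT} = e^{−0.0484·1.6542} = 0.923058
N(−d₁) = 0.474769,  N(−d₂) = 0.562390
Put price V = K·e^{−rT}·N(−d₂) − S·N(−d₁) = 112.622839 − 94.099268 = 18.523571
Δ = −N(−d₁) = -0.474769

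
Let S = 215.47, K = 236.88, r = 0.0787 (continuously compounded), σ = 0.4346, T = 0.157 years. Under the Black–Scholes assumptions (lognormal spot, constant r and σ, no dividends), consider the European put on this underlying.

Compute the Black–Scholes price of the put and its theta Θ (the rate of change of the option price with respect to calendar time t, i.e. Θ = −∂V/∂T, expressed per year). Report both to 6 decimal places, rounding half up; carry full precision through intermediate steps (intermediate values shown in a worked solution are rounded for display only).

price = 26.395394
Θ = -30.507700

σ√T = 0.4346·√0.157 = 0.172203
d₁ = (ln(S/K) + (r+σ²/2)T) / (σ√T) = (ln(215.47/236.88) + (0.0787+0.4346²/2)·0.157) / 0.172203 = (-0.094732 + 0.027183) / 0.172203 = -0.392266
d₂ = d₁ − σ√T = -0.392266 − 0.172203 = -0.564469
e^{−rT} = e^{−0.0787·0.157} = 0.987720
N(−d₁) = 0.652569,  N(−d₂) = 0.713782
Put price V = K·e^{−rT}·N(−d₂) − S·N(−d₁) = 167.004488 − 140.609094 = 26.395394
φ(d₁) = (1/√(2π))·e^{−d₁²/2} = 0.369400
Θ = −S·φ(d₁)·σ/(2√T) + r·K·e^{−rT}·N(−d₂) = −43.650953 + 13.143253 = -30.507700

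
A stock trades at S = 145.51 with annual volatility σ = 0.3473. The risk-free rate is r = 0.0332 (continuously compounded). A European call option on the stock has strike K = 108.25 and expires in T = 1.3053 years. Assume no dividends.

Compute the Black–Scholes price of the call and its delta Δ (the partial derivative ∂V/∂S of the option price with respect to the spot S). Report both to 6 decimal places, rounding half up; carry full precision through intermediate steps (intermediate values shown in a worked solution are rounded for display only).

price = 47.102237
Δ = 0.853852

σ√T = 0.3473·√1.3053 = 0.396789
d₁ = (ln(S/K) + (r+σ²/2)T) / (σ√T) = (ln(145.51/108.25) + (0.0332+0.3473²/2)·1.3053) / 0.396789 = (0.295801 + 0.122057) / 0.396789 = 1.053099
d₂ = d₁ − σ√T = 1.053099 − 0.396789 = 0.656309
e^{−rT} = e^{−0.0332·1.3053} = 0.957590
N(d₁) = 0.853852,  N(d₂) = 0.744187
Call price V = S·N(d₁) − K·e^{−rT}·N(d₂) = 124.244021 − 77.141784 = 47.102237
Δ = N(d₁) = 0.853852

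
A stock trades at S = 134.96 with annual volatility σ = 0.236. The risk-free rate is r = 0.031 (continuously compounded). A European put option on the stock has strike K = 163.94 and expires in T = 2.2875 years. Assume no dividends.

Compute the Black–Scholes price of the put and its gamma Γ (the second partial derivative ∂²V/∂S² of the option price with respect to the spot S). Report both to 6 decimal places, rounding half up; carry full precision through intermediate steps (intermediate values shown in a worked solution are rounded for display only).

σ√T = 0.236·√2.2875 = 0.356938
d₁ = (ln(S/K) + (r+σ²/2)T) / (σ√T) = (ln(134.96/163.94) + (0.031+0.236²/2)·2.2875) / 0.356938 = (-0.194522 + 0.134615) / 0.356938 = -0.167837
d₂ = d₁ − σ√T = -0.167837 − 0.356938 = -0.524775
e^{−rT} = e^{−0.031·2.2875} = 0.931543
N(−d₁) = 0.566644,  N(−d₂) = 0.700130
Put price V = K·e^{−rT}·N(−d₂) − S·N(−d₁) = 106.921915 − 76.474292 = 30.447623
φ(d₁) = (1/√(2π))·e^{−d₁²/2} = 0.393363
Γ = φ(d₁) / (S·σ·√T) = 0.008166

price = 30.447623
Γ = 0.008166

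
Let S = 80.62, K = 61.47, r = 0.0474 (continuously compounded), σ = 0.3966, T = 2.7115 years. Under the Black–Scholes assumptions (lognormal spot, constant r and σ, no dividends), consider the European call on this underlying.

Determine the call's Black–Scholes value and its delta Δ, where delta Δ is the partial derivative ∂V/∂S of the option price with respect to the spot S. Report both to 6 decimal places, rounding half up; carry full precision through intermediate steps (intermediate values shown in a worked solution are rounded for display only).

price = 33.491641
Δ = 0.826033

σ√T = 0.3966·√2.7115 = 0.653067
d₁ = (ln(S/K) + (r+σ²/2)T) / (σ√T) = (ln(80.62/61.47) + (0.0474+0.3966²/2)·2.7115) / 0.653067 = (0.271198 + 0.341773) / 0.653067 = 0.938603
d₂ = d₁ − σ√T = 0.938603 − 0.653067 = 0.285537
e^{−rT} = e^{−0.0474·2.7115} = 0.879391
N(d₁) = 0.826033,  N(d₂) = 0.612384
Call price V = S·N(d₁) − K·e^{−rT}·N(d₂) = 66.594766 − 33.103124 = 33.491641
Δ = N(d₁) = 0.826033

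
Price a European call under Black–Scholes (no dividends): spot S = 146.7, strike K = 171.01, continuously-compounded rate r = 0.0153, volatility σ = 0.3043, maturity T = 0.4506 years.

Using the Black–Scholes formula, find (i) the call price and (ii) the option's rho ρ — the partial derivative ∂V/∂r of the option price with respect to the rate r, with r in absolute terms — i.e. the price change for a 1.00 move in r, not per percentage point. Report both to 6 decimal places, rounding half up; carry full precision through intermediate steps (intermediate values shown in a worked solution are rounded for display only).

price = 4.463101
ρ = 15.794133

σ√T = 0.3043·√0.4506 = 0.204267
d₁ = (ln(S/K) + (r+σ²/2)T) / (σ√T) = (ln(146.7/171.01) + (0.0153+0.3043²/2)·0.4506) / 0.204267 = (-0.153332 + 0.027757) / 0.204267 = -0.614764
d₂ = d₁ − σ√T = -0.614764 − 0.204267 = -0.819030
e^{−rT} = e^{−0.0153·0.4506} = 0.993130
N(d₁) = 0.269355,  N(d₂) = 0.206385
Call price V = S·N(d₁) − K·e^{−rT}·N(d₂) = 39.514440 − 35.051338 = 4.463101
ρ = K·T·e^{−rT}·N(d₂) = 15.794133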